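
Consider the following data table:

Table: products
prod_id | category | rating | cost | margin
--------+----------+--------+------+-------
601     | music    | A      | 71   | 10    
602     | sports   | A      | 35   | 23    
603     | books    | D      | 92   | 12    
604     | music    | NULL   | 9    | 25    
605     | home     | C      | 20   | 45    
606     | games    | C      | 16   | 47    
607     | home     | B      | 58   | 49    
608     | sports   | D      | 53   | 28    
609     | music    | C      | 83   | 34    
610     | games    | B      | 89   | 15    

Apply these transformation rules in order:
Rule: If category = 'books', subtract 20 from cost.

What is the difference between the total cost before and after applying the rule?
20

Step 1: Original sum of cost = 526
Step 2: 1 records have category = 'books'
Step 3: Each affected record changes by -20
Step 4: Total change = 1 × -20 = -20
Step 5: New sum = 526 + -20 = 506
Step 6: Difference = |506 - 526| = 20
        (Sum decreased by 20)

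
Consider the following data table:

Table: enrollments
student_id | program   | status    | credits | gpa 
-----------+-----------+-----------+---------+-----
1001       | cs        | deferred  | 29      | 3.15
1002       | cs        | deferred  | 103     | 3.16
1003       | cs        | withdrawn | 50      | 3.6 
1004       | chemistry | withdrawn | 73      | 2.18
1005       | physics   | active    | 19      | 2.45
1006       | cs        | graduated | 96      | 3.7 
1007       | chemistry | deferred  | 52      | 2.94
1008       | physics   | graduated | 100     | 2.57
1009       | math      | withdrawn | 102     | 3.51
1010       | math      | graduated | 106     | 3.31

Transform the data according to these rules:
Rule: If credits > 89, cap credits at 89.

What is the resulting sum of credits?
668

Step 1: 5 records have credits > 89
Step 2: These records originally summed to 507
Step 3: After capping: 5 × 89 = 445
Step 4: Unaffected records sum: 223
Step 5: Final sum = 445 + 223 = 668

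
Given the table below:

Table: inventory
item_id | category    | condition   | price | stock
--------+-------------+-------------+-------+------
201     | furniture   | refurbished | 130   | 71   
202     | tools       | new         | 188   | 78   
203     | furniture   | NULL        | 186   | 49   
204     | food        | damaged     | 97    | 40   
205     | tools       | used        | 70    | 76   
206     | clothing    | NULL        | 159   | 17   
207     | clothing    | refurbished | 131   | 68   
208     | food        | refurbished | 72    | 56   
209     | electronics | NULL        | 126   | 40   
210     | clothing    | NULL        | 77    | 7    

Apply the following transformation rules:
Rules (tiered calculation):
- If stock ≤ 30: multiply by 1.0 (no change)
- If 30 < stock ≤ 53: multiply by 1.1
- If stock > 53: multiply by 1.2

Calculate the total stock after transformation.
584.7

Step 1: Tier 1 (stock ≤ 30): 2 records, sum = 24 × 1.0 = 24.0
Step 2: Tier 2 (30 < stock ≤ 53): 3 records, sum = 129 × 1.1 = 141.9
Step 3: Tier 3 (stock > 53): 5 records, sum = 349 × 1.2 = 418.8
Step 4: Final sum = 24.0 + 141.9 + 418.8 = 584.7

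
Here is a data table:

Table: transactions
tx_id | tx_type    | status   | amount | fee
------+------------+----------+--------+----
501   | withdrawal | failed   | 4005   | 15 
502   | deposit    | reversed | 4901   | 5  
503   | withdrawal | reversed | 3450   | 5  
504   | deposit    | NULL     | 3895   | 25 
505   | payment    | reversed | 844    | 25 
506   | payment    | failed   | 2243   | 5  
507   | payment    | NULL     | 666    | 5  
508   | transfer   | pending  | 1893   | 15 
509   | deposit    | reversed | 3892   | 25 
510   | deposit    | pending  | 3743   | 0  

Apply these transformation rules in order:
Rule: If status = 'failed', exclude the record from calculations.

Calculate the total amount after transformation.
23284

Step 1: Identify records where status = 'failed'
Step 2: The excluded records sum to 6248
Step 3: Original total amount = 29532
Step 4: Remaining total = 29532 - 6248 = 23284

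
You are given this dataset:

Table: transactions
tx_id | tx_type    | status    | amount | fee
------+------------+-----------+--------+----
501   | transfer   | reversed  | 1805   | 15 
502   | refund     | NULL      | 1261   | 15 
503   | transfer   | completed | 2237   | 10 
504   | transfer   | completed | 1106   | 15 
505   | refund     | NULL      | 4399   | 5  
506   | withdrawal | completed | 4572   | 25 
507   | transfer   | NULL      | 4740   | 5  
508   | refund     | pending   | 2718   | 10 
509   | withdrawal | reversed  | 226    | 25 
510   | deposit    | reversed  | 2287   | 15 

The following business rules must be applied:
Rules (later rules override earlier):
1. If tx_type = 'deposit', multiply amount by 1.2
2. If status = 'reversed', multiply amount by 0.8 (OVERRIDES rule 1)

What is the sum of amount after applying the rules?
24487.4

Step 1: Rule 2 takes priority for records with status = 'reversed'
  - 3 records: 4318 × 0.8 = 3454.4
Step 2: Rule 1 applies to remaining records with tx_type = 'deposit'
  - 0 records: 0 × 1.2 = 0.0
Step 3: Other records unchanged: 21033
Step 4: Final sum = 3454.4 + 0.0 + 21033 = 24487.4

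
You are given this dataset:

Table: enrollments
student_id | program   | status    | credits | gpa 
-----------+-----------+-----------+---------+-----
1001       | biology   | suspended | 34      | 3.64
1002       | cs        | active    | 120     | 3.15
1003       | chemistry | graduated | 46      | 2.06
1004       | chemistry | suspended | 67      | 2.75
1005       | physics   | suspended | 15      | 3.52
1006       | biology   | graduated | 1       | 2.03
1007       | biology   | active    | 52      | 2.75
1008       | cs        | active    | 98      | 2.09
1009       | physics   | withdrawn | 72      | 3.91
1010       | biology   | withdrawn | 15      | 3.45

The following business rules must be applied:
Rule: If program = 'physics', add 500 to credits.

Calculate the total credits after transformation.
1520

Step 1: Count records where program = 'physics': 2
Step 2: Total bonus added: 2 × 500 = 1000
Step 3: Original sum of credits: 520
Step 4: Final sum = 520 + 1000 = 1520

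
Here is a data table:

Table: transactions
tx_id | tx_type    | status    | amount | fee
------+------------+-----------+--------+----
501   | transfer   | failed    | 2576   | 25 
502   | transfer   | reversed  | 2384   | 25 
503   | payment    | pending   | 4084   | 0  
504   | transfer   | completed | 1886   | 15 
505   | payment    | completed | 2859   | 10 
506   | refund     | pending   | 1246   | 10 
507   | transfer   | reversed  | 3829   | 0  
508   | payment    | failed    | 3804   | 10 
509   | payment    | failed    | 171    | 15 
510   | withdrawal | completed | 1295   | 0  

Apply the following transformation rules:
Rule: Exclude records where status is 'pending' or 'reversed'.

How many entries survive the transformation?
6

Step 1: Count records to exclude
  - 2 (pending) + 2 (reversed) = 4 records
Step 2: Total records: 10
Step 3: Remaining = 10 - 4 = 6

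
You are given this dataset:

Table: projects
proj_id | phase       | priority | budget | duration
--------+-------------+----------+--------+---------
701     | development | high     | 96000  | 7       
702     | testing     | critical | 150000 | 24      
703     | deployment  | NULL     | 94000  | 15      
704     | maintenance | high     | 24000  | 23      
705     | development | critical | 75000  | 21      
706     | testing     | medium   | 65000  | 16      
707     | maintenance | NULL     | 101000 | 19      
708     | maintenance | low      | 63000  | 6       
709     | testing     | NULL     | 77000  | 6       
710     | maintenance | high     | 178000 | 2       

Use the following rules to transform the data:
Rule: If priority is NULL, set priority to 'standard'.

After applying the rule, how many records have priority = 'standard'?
3

Step 1: Count records where priority IS NULL
Step 2: Found 3 records with NULL priority
Step 3: These records will have priority set to 'standard'
Step 4: Records already having priority = 'standard': 0
Step 5: Answer: 3 + 0 = 3 records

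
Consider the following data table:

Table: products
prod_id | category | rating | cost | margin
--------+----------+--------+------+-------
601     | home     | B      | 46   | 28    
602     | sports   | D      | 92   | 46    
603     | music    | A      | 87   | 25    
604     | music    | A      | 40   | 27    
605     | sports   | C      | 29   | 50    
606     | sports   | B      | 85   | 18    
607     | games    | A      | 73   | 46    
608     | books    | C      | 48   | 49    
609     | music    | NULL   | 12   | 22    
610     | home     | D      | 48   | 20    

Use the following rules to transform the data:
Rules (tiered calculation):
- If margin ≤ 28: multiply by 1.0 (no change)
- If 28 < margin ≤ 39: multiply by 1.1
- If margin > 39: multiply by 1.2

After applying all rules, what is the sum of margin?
369.2

Step 1: Tier 1 (margin ≤ 28): 6 records, sum = 140 × 1.0 = 140.0
Step 2: Tier 2 (28 < margin ≤ 39): 0 records, sum = 0 × 1.1 = 0.0
Step 3: Tier 3 (margin > 39): 4 records, sum = 191 × 1.2 = 229.2
Step 4: Final sum = 140.0 + 0.0 + 229.2 = 369.2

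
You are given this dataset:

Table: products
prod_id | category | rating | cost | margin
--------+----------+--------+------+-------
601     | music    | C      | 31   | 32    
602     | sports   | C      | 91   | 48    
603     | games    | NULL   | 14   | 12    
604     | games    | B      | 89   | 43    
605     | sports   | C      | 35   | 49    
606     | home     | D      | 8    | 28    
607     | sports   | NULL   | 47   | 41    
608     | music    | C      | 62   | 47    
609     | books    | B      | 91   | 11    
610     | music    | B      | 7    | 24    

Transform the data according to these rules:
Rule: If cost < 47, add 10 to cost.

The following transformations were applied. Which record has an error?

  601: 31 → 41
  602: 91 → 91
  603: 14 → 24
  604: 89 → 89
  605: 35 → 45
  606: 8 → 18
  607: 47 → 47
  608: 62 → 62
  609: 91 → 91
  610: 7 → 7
Record 610 has an error. The correct transformed value should be 17, not 7.

Step 1: Check each record against the rule
Step 2: Record 610 has cost = 7
Step 3: Since 7 < 47, the bonus should have been applied
Step 4: Correct value = 17, but claimed value = 7
Conclusion: Record 610 has the error.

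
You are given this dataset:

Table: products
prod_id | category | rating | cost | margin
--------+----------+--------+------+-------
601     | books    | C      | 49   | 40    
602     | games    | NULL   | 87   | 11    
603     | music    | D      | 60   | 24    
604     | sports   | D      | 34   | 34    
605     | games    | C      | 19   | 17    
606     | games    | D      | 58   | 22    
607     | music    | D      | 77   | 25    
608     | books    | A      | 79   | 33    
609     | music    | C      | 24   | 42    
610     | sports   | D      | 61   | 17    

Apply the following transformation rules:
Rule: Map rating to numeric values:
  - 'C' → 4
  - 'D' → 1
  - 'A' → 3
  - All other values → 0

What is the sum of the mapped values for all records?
20

Step 1: Apply mapping to each record
Step 2: Count by status:
  'C': 3 records × 4 = 12
  'D': 5 records × 1 = 5
  'A': 1 records × 3 = 3
Step 3: Sum all mapped values = 20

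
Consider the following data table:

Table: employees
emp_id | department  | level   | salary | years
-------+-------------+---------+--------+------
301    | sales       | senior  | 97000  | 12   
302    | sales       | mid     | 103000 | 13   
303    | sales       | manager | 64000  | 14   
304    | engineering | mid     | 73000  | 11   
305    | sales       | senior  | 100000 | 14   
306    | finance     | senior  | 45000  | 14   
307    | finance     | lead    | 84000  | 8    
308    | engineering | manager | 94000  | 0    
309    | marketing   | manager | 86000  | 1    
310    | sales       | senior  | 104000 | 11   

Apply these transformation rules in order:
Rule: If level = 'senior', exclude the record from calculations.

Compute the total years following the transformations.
47

Step 1: Identify records where level = 'senior'
Step 2: The excluded records sum to 51
Step 3: Original total years = 98
Step 4: Remaining total = 98 - 51 = 47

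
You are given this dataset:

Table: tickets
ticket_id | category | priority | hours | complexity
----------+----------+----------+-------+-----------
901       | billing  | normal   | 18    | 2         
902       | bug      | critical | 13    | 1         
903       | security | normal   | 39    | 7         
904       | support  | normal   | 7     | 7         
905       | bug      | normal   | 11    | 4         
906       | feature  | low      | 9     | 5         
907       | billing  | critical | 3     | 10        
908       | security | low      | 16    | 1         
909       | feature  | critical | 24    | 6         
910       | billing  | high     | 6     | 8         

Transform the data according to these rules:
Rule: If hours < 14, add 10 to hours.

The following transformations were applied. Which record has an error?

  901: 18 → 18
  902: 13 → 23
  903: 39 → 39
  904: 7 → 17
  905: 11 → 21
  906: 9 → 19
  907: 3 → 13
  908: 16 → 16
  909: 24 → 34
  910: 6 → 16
Record 909 has an error. The correct transformed value should be 24, not 34.

Step 1: Check each record against the rule
Step 2: Record 909 has hours = 24
Step 3: Since 24 >= 14, the bonus should not have been applied
Step 4: Correct value = 24, but claimed value = 34
Conclusion: Record 909 has the error.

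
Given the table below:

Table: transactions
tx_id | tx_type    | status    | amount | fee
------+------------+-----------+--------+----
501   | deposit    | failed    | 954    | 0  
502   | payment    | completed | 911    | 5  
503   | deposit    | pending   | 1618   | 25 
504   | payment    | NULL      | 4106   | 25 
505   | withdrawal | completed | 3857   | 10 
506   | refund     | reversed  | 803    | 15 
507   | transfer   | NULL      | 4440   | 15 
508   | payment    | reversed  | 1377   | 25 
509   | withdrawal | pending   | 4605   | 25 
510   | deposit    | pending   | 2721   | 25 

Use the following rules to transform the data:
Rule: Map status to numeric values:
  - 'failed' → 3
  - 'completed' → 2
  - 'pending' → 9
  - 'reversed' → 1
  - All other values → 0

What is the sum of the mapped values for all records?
36

Step 1: Apply mapping to each record
Step 2: Count by status:
  'failed': 1 records × 3 = 3
  'completed': 2 records × 2 = 4
  'pending': 3 records × 9 = 27
  'reversed': 2 records × 1 = 2
Step 3: Sum all mapped values = 36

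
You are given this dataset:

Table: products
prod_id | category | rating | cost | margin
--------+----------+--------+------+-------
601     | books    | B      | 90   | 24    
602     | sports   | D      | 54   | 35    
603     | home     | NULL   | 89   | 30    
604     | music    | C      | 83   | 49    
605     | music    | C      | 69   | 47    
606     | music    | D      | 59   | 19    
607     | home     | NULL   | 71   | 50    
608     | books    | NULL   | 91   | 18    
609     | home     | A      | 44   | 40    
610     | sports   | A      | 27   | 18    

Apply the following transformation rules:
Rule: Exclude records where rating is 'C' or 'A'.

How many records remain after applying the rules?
6

Step 1: Count records to exclude
  - 2 (C) + 2 (A) = 4 records
Step 2: Total records: 10
Step 3: Remaining = 10 - 4 = 6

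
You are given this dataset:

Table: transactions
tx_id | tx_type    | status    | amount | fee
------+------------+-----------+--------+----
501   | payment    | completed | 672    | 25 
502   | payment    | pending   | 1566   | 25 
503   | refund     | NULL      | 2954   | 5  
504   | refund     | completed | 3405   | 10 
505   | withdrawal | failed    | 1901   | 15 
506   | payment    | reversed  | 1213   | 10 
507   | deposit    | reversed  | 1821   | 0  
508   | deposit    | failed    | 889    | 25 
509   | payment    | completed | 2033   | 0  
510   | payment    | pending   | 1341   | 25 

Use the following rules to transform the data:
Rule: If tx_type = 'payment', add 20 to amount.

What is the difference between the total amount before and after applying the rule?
100

Step 1: Original sum of amount = 17795
Step 2: 5 records have tx_type = 'payment'
Step 3: Each affected record changes by 20
Step 4: Total change = 5 × 20 = 100
Step 5: New sum = 17795 + 100 = 17895
Step 6: Difference = |17895 - 17795| = 100
        (Sum increased by 100)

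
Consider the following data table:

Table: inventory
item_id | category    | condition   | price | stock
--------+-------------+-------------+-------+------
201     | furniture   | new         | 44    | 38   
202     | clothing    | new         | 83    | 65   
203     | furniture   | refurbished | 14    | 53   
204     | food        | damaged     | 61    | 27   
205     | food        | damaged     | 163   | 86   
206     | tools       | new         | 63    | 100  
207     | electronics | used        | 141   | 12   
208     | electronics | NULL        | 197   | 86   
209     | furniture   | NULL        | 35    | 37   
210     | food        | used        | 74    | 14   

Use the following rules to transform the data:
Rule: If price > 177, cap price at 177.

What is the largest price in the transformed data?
177

Step 1: Original maximum price = 197
Step 2: Apply cap at 177
Step 3: 1 records had price > 177 and were capped
Step 4: Maximum after transformation = 177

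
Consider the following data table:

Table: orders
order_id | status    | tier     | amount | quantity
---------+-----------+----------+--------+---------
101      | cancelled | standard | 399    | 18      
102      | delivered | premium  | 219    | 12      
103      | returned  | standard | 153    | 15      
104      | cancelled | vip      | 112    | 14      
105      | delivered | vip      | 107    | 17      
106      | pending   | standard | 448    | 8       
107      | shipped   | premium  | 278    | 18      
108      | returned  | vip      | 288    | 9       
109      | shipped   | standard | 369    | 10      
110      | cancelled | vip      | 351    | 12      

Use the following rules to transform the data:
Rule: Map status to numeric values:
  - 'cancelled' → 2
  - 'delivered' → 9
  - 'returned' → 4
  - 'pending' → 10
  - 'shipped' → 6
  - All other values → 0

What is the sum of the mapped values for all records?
54

Step 1: Apply mapping to each record
Step 2: Count by status:
  'cancelled': 3 records × 2 = 6
  'delivered': 2 records × 9 = 18
  'returned': 2 records × 4 = 8
  'pending': 1 records × 10 = 10
  'shipped': 2 records × 6 = 12
Step 3: Sum all mapped values = 54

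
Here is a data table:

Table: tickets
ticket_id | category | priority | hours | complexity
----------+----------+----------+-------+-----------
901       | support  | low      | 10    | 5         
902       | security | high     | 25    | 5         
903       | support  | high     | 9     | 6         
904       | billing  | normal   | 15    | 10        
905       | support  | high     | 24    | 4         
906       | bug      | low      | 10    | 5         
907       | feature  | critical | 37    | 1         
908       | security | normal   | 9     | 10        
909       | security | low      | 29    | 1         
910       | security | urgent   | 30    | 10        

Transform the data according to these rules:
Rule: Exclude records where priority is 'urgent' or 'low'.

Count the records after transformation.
6

Step 1: Count records to exclude
  - 1 (urgent) + 3 (low) = 4 records
Step 2: Total records: 10
Step 3: Remaining = 10 - 4 = 6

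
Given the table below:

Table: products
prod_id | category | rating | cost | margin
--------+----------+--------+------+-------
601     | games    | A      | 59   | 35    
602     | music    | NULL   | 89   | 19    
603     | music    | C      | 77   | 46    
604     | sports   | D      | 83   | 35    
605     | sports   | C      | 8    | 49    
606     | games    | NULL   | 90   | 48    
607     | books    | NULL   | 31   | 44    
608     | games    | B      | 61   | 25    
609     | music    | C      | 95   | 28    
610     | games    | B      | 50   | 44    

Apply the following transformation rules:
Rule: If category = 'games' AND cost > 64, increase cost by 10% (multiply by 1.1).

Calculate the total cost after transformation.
652.0

Step 1: Find records where category = 'games' AND cost > 64
Step 2: 1 records match, summing to 90
Step 3: After multiplier: 90 × 1.1 = 99.0
Step 4: Unaffected records sum: 553
Step 5: Final sum = 99.0 + 553 = 652.0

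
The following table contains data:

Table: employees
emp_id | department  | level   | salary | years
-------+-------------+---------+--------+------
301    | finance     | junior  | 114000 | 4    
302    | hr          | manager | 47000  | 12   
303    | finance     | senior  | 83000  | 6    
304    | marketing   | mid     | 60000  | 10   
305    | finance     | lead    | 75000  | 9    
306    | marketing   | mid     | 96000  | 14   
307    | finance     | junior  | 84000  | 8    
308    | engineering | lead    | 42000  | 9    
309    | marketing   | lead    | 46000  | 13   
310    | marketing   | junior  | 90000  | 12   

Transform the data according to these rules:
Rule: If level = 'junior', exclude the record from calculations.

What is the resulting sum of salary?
449000

Step 1: Identify records where level = 'junior'
Step 2: The excluded records sum to 288000
Step 3: Original total salary = 737000
Step 4: Remaining total = 737000 - 288000 = 449000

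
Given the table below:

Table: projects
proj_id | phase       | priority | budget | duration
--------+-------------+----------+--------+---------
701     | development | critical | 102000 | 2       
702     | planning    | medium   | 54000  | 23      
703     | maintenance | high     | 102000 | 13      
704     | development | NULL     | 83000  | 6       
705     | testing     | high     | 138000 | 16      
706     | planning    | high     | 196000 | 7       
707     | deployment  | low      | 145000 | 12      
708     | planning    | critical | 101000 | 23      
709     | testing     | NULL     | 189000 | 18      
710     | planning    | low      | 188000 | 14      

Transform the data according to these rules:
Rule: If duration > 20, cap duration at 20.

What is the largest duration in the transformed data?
20

Step 1: Original maximum duration = 23
Step 2: Apply cap at 20
Step 3: 2 records had duration > 20 and were capped
Step 4: Maximum after transformation = 20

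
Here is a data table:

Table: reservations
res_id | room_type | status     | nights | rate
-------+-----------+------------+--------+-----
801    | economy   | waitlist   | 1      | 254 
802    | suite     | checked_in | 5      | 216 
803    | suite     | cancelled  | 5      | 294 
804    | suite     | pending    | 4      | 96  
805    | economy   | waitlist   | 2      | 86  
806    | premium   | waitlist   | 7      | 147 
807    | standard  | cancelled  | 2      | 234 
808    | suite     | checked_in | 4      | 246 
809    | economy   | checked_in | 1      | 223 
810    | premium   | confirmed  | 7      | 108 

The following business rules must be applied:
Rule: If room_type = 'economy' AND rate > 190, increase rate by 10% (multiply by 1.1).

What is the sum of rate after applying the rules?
1951.7

Step 1: Find records where room_type = 'economy' AND rate > 190
Step 2: 2 records match, summing to 477
Step 3: After multiplier: 477 × 1.1 = 524.7
Step 4: Unaffected records sum: 1427
Step 5: Final sum = 524.7 + 1427 = 1951.7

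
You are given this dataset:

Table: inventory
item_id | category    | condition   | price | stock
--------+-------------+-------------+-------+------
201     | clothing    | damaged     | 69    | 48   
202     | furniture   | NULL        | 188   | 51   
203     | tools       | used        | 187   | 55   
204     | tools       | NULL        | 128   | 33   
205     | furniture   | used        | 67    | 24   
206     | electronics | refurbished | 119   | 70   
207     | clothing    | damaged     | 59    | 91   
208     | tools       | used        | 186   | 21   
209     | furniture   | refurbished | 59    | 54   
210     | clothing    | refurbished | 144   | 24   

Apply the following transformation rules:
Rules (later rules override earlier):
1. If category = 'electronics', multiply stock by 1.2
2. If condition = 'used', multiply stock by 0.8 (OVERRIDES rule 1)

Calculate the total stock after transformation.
465.0

Step 1: Rule 2 takes priority for records with condition = 'used'
  - 3 records: 100 × 0.8 = 80.0
Step 2: Rule 1 applies to remaining records with category = 'electronics'
  - 1 records: 70 × 1.2 = 84.0
Step 3: Other records unchanged: 301
Step 4: Final sum = 80.0 + 84.0 + 301 = 465.0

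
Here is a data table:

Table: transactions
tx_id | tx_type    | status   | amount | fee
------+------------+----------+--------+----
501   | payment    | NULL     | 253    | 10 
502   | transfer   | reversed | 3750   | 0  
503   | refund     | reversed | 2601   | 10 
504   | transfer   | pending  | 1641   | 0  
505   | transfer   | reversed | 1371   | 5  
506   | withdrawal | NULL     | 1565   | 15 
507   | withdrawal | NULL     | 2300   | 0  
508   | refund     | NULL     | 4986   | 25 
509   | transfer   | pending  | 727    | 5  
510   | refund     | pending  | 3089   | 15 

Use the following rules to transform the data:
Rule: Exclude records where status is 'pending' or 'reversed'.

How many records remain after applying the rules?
4

Step 1: Count records to exclude
  - 3 (pending) + 3 (reversed) = 6 records
Step 2: Total records: 10
Step 3: Remaining = 10 - 6 = 4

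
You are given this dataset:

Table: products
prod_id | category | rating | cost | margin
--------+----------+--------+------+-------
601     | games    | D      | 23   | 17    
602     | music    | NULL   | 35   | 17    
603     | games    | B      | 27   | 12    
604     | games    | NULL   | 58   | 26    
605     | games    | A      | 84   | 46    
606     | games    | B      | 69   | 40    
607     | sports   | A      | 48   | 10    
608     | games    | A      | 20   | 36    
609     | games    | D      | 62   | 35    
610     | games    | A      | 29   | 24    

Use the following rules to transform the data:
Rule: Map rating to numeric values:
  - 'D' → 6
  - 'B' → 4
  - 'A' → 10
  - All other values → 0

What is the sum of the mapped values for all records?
60

Step 1: Apply mapping to each record
Step 2: Count by status:
  'D': 2 records × 6 = 12
  'B': 2 records × 4 = 8
  'A': 4 records × 10 = 40
Step 3: Sum all mapped values = 60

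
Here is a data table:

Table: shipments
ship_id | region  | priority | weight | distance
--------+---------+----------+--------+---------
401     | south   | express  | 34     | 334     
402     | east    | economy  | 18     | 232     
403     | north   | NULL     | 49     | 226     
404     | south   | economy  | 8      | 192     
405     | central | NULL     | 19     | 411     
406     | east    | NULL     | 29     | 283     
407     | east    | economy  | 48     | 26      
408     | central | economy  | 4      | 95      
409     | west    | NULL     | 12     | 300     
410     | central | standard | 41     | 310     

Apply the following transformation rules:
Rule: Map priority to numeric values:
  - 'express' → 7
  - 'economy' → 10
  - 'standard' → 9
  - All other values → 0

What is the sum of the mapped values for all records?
56

Step 1: Apply mapping to each record
Step 2: Count by status:
  'express': 1 records × 7 = 7
  'economy': 4 records × 10 = 40
  'standard': 1 records × 9 = 9
Step 3: Sum all mapped values = 56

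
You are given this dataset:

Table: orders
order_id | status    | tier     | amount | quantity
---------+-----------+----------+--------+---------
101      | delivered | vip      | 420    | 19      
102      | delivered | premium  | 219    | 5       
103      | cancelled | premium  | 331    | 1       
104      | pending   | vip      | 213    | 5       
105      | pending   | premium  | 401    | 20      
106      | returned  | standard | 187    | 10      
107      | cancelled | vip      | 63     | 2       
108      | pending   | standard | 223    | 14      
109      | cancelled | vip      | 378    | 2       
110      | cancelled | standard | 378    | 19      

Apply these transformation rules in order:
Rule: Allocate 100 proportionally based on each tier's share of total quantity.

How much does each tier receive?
premium: 26.8, standard: 44.33, vip: 28.87

Step 1: Calculate total quantity = 97
Step 2: Calculate each tier's proportion:
  premium: 26/97 = 26.80% → 26.8
  standard: 43/97 = 44.33% → 44.33
  vip: 28/97 = 28.87% → 28.87
Step 3: Verify: sum of allocations ≈ 100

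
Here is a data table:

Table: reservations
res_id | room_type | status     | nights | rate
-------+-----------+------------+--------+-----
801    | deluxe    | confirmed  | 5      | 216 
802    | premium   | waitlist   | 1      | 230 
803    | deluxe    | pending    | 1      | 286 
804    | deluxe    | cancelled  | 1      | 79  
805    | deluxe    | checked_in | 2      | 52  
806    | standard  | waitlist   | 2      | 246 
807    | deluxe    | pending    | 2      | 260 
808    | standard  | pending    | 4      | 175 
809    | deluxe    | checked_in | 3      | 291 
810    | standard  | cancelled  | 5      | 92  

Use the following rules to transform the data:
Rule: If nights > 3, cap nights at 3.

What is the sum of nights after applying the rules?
21

Step 1: 3 records have nights > 3
Step 2: These records originally summed to 14
Step 3: After capping: 3 × 3 = 9
Step 4: Unaffected records sum: 12
Step 5: Final sum = 9 + 12 = 21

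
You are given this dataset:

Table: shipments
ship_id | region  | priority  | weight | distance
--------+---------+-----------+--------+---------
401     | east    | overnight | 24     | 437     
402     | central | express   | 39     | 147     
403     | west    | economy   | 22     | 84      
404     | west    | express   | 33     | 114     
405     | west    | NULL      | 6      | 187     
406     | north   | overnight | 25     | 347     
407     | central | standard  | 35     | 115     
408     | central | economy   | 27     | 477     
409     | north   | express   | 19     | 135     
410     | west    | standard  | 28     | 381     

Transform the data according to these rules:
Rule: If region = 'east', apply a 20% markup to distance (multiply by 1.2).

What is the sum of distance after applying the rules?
2511.4

Step 1: Records with region = 'east' have total distance = 437
Step 2: Apply multiplier: 437 × 1.2 = 524.4
Step 3: Other records total: 1987
Step 4: Final sum = 524.4 + 1987 = 2511.4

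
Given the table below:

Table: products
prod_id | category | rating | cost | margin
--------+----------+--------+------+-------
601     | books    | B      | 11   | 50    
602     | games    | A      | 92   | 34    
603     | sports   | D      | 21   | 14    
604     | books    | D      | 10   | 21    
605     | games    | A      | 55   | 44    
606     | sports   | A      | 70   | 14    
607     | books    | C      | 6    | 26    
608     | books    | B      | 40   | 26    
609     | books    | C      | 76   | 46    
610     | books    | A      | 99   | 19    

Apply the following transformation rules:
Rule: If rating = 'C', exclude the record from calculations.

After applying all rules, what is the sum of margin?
222

Step 1: Identify records where rating = 'C'
Step 2: The excluded records sum to 72
Step 3: Original total margin = 294
Step 4: Remaining total = 294 - 72 = 222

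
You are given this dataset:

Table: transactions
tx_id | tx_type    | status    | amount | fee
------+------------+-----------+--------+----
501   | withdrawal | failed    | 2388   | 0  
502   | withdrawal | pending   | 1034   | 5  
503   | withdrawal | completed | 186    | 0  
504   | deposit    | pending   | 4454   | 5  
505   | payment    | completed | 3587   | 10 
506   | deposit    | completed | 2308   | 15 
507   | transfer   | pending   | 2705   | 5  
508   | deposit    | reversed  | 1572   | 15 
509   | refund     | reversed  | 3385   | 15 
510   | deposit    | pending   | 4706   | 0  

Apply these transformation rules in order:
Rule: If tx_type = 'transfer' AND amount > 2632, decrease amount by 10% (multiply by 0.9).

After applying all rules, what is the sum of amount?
26054.5

Step 1: Find records where tx_type = 'transfer' AND amount > 2632
Step 2: 1 records match, summing to 2705
Step 3: After multiplier: 2705 × 0.9 = 2434.5
Step 4: Unaffected records sum: 23620
Step 5: Final sum = 2434.5 + 23620 = 26054.5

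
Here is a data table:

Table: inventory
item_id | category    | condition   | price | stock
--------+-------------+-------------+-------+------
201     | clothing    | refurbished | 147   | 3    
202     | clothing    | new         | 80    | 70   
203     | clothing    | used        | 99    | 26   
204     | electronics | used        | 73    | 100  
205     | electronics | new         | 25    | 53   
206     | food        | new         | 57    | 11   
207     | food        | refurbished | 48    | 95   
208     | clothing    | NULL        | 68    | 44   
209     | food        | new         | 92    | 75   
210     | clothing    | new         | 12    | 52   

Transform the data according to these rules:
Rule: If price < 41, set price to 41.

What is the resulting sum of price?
746

Step 1: 2 records have price < 41
Step 2: These records originally summed to 37
Step 3: After setting to minimum: 2 × 41 = 82
Step 4: Unaffected records sum: 664
Step 5: Final sum = 82 + 664 = 746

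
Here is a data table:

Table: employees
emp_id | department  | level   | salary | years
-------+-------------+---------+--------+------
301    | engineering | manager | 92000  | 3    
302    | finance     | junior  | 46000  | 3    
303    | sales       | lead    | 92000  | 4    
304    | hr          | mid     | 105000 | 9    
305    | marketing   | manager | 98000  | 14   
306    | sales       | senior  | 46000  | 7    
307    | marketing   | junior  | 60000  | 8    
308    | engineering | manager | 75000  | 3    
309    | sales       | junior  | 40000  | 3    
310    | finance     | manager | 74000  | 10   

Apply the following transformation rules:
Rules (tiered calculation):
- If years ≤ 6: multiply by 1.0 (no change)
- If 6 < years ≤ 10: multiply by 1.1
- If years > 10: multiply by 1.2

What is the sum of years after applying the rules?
70.2

Step 1: Tier 1 (years ≤ 6): 5 records, sum = 16 × 1.0 = 16.0
Step 2: Tier 2 (6 < years ≤ 10): 4 records, sum = 34 × 1.1 = 37.4
Step 3: Tier 3 (years > 10): 1 records, sum = 14 × 1.2 = 16.8
Step 4: Final sum = 16.0 + 37.4 + 16.8 = 70.2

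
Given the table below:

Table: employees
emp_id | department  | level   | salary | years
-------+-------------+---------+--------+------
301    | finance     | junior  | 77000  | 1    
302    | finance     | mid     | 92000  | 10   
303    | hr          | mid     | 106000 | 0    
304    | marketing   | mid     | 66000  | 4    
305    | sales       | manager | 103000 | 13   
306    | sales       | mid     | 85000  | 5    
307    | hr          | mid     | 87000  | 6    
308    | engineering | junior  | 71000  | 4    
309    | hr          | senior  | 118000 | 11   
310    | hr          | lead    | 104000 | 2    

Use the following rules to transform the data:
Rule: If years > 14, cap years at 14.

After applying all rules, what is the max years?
13

Step 1: Original maximum years = 13
Step 2: Check cap of 14 against maximum
Step 3: No records exceed the cap (max 13 <= cap 14), so no capping applies
Step 4: Maximum after transformation = 13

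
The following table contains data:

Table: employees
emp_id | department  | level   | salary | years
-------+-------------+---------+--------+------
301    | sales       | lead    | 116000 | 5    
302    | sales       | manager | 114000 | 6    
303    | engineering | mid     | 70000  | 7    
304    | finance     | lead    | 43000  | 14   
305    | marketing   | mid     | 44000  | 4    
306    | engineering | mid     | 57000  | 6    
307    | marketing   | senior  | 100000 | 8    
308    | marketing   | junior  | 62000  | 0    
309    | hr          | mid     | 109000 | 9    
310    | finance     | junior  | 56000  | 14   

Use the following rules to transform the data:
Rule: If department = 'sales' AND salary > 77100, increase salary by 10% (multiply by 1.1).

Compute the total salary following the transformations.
794000.0

Step 1: Find records where department = 'sales' AND salary > 77100
Step 2: 2 records match, summing to 230000
Step 3: After multiplier: 230000 × 1.1 = 253000.0
Step 4: Unaffected records sum: 541000
Step 5: Final sum = 253000.0 + 541000 = 794000.0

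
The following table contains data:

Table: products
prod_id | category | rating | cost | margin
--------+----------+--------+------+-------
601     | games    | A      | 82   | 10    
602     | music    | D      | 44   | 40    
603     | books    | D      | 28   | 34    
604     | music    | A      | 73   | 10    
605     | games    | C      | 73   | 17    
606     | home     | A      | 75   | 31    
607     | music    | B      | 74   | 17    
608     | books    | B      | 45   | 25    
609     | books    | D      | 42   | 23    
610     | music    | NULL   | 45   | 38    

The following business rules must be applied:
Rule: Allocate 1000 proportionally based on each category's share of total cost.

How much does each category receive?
books: 197.93, games: 266.78, home: 129.09, music: 406.2

Step 1: Calculate total cost = 581
Step 2: Calculate each category's proportion:
  books: 115/581 = 19.79% → 197.93
  games: 155/581 = 26.68% → 266.78
  home: 75/581 = 12.91% → 129.09
  music: 236/581 = 40.62% → 406.2
Step 3: Verify: sum of allocations ≈ 1000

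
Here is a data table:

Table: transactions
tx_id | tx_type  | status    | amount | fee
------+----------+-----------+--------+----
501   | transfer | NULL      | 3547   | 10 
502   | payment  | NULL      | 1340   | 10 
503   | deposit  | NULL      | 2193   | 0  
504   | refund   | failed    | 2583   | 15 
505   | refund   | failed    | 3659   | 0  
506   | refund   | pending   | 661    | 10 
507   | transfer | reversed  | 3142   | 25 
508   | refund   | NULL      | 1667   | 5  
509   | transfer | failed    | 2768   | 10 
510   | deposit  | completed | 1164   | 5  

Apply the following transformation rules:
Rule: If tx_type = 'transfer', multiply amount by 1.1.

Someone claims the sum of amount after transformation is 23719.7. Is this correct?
No, the correct result is 23669.7.

Step 1: Calculate the correct sum after transformation
Step 2: Apply multiplier 1.1 to records where tx_type = 'transfer'
Step 3: Correct result = 23669.7
Step 4: Claimed result = 23719.7
Step 5: 23669.7 ≠ 23719.7
Conclusion: The claimed result is incorrect. The correct answer is 23669.7.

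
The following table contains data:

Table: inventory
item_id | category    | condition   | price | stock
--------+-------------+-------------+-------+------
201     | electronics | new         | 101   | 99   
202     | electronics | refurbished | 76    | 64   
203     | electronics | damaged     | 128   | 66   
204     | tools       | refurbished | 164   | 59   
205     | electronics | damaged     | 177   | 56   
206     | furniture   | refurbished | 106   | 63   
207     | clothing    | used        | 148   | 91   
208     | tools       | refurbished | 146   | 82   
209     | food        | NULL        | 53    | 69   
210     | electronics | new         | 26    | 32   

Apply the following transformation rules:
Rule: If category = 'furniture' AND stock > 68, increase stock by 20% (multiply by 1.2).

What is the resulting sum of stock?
681

Step 1: Find records where category = 'furniture' AND stock > 68
Step 2: 0 records match, summing to 0
Step 3: After multiplier: 0 × 1.2 = 0.0
Step 4: Unaffected records sum: 681
Step 5: Final sum = 0.0 + 681 = 681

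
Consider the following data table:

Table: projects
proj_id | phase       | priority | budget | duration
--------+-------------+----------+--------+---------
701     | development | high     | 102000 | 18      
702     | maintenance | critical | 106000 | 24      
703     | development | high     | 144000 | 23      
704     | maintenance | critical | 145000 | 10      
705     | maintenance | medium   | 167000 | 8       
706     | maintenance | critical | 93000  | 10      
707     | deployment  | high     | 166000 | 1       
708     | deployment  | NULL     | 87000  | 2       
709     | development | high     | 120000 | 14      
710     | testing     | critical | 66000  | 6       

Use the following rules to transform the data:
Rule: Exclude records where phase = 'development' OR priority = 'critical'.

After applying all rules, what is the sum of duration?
11

Step 1: Find records where phase = 'development' OR priority = 'critical'
Step 2: 7 records match, summing to 105
Step 3: Original sum: 116
Step 4: Remaining sum = 116 - 105 = 11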